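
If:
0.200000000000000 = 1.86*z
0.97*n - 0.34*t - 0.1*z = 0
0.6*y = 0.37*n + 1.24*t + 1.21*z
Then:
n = 0.153545085051934*y - 0.0232599923276017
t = 0.438055095589342*y - 0.0979849433229902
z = 0.11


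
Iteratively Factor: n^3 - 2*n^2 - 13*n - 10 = (n + 1)*(n^2 - 3*n - 10) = (n - 5)*(n + 1)*(n + 2)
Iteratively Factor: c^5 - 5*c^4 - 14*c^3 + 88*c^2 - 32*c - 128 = (c + 4)*(c^4 - 9*c^3 + 22*c^2 - 32) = (c - 2)*(c + 4)*(c^3 - 7*c^2 + 8*c + 16) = (c - 4)*(c - 2)*(c + 4)*(c^2 - 3*c - 4) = (c - 4)*(c - 2)*(c + 1)*(c + 4)*(c - 4)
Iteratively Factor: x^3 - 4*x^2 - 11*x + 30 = (x - 5)*(x^2 + x - 6) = (x - 5)*(x + 3)*(x - 2)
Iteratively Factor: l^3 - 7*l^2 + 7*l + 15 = (l + 1)*(l^2 - 8*l + 15) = (l - 5)*(l + 1)*(l - 3)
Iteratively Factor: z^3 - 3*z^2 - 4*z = (z)*(z^2 - 3*z - 4) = z*(z - 4)*(z + 1)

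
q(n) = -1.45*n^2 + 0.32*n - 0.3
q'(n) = 0.32 - 2.9*n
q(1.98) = -5.35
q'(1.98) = -5.42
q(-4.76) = -34.68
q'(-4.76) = 14.12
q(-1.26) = -3.01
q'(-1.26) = 3.97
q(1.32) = -2.40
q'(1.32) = -3.51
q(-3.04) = -14.67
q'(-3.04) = 9.14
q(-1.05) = -2.23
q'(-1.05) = 3.36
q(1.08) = -1.65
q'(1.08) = -2.81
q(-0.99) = -2.04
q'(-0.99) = 3.19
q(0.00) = -0.30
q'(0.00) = 0.32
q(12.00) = -205.26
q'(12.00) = -34.48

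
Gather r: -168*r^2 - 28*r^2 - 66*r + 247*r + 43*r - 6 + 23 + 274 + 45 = -196*r^2 + 224*r + 336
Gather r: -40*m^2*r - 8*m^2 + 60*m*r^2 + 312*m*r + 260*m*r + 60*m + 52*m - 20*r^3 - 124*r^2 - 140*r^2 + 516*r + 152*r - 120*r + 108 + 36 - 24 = -8*m^2 + 112*m - 20*r^3 + r^2*(60*m - 264) + r*(-40*m^2 + 572*m + 548) + 120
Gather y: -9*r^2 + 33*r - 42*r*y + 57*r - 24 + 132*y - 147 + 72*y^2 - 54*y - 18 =-9*r^2 + 90*r + 72*y^2 + y*(78 - 42*r) - 189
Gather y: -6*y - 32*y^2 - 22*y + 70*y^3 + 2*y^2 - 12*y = 70*y^3 - 30*y^2 - 40*y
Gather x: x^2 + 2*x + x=x^2 + 3*x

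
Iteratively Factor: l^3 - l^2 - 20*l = (l + 4)*(l^2 - 5*l) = l*(l + 4)*(l - 5)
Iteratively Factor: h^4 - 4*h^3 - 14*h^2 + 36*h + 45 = (h - 3)*(h^3 - h^2 - 17*h - 15) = (h - 5)*(h - 3)*(h^2 + 4*h + 3) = (h - 5)*(h - 3)*(h + 1)*(h + 3)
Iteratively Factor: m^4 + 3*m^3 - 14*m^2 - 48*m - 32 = (m - 4)*(m^3 + 7*m^2 + 14*m + 8) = (m - 4)*(m + 2)*(m^2 + 5*m + 4) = (m - 4)*(m + 2)*(m + 4)*(m + 1)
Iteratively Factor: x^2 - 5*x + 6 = (x - 3)*(x - 2)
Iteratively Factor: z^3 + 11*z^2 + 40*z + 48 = (z + 4)*(z^2 + 7*z + 12) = (z + 4)^2*(z + 3)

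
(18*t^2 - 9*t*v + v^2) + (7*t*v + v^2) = 18*t^2 - 2*t*v + 2*v^2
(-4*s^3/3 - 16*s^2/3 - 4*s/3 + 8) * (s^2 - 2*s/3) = -4*s^5/3 - 40*s^4/9 + 20*s^3/9 + 80*s^2/9 - 16*s/3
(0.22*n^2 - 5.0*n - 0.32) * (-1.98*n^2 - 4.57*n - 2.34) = -0.4356*n^4 + 8.8946*n^3 + 22.9688*n^2 + 13.1624*n + 0.7488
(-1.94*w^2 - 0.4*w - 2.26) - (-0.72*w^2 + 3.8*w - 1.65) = -1.22*w^2 - 4.2*w - 0.61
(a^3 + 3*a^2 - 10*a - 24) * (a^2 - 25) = a^5 + 3*a^4 - 35*a^3 - 99*a^2 + 250*a + 600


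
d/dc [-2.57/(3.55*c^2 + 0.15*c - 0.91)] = (18.247*c + 0.3855)/(3.55*c^2 + 0.15*c - 0.91)^2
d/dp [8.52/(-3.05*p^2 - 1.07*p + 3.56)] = (51.972*p + 9.1164)/(3.05*p^2 + 1.07*p - 3.56)^2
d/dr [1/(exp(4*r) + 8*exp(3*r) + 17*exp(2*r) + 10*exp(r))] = 2*(-2*exp(3*r) - 12*exp(2*r) - 17*exp(r) - 5)*exp(-r)/(exp(3*r) + 8*exp(2*r) + 17*exp(r) + 10)^2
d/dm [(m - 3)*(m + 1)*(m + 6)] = 3*m^2 + 8*m - 15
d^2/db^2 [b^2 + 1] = 2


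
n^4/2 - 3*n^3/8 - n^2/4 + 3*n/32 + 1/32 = (n/2 + 1/4)*(n - 1)*(n - 1/2)*(n + 1/4)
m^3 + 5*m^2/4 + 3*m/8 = m*(m + 1/2)*(m + 3/4)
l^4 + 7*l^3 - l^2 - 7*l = l*(l - 1)*(l + 1)*(l + 7)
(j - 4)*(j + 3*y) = j^2 + 3*j*y - 4*j - 12*y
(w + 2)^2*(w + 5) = w^3 + 9*w^2 + 24*w + 20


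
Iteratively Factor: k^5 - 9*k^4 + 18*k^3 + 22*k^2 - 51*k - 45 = (k - 5)*(k^4 - 4*k^3 - 2*k^2 + 12*k + 9) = (k - 5)*(k - 3)*(k^3 - k^2 - 5*k - 3) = (k - 5)*(k - 3)^2*(k^2 + 2*k + 1) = (k - 5)*(k - 3)^2*(k + 1)*(k + 1)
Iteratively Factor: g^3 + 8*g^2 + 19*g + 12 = (g + 4)*(g^2 + 4*g + 3) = (g + 3)*(g + 4)*(g + 1)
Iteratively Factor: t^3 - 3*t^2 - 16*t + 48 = (t - 3)*(t^2 - 16) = (t - 3)*(t + 4)*(t - 4)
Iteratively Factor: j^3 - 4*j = (j + 2)*(j^2 - 2*j) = (j - 2)*(j + 2)*(j)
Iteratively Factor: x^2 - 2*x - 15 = (x - 5)*(x + 3)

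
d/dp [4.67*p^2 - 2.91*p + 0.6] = 9.34*p - 2.91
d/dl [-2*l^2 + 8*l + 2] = 8 - 4*l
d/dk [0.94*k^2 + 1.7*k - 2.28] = 1.88*k + 1.7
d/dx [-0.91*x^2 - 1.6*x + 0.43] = -1.82*x - 1.6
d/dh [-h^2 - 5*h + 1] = -2*h - 5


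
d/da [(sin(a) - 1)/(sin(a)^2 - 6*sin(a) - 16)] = (2*sin(a) + cos(a)^2 - 23)*cos(a)/((sin(a) - 8)^2*(sin(a) + 2)^2)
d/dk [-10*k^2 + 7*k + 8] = 7 - 20*k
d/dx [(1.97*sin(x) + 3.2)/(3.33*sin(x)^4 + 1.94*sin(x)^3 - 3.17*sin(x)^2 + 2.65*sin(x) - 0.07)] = (-19.6803*sin(x)^4 - 50.2676*sin(x)^3 - 12.3791*sin(x)^2 + 20.288*sin(x) - 8.6179)*cos(x)/(11.0889*sin(x)^8 + 12.9204*sin(x)^7 - 17.3486*sin(x)^6 + 5.3494*sin(x)^5 + 19.8647*sin(x)^4 - 17.0726*sin(x)^3 + 7.4663*sin(x)^2 - 0.371*sin(x) + 0.0049)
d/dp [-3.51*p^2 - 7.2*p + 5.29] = -7.02*p - 7.2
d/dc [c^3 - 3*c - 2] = 3*c^2 - 3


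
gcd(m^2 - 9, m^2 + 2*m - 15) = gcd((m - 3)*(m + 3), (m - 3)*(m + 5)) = m - 3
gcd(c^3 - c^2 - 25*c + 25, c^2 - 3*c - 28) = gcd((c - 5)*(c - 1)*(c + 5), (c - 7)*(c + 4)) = 1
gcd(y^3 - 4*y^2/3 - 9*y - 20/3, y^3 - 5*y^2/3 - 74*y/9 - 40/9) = y^2 - 7*y/3 - 20/3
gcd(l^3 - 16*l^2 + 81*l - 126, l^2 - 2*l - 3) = l - 3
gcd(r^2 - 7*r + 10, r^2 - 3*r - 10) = r - 5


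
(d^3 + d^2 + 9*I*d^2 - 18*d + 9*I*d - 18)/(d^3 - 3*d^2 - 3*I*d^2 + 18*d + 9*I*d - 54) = (d^2 + d*(1 + 6*I) + 6*I)/(d^2 + d*(-3 - 6*I) + 18*I)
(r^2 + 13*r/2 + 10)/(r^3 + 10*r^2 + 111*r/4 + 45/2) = 2*(r + 4)/(2*r^2 + 15*r + 18)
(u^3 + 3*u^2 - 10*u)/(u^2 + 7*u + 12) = u*(u^2 + 3*u - 10)/(u^2 + 7*u + 12)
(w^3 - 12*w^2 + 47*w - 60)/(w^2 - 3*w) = w - 9 + 20/w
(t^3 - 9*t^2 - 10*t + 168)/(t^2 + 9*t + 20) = (t^2 - 13*t + 42)/(t + 5)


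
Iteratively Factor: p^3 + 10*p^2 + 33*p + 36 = (p + 4)*(p^2 + 6*p + 9) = (p + 3)*(p + 4)*(p + 3)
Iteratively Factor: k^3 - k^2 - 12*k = (k - 4)*(k^2 + 3*k) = (k - 4)*(k + 3)*(k)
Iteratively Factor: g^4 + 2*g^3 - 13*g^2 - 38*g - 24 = (g - 4)*(g^3 + 6*g^2 + 11*g + 6) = (g - 4)*(g + 2)*(g^2 + 4*g + 3) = (g - 4)*(g + 1)*(g + 2)*(g + 3)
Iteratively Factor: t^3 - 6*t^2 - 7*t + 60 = (t + 3)*(t^2 - 9*t + 20) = (t - 5)*(t + 3)*(t - 4)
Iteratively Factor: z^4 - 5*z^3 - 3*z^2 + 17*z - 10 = (z - 5)*(z^3 - 3*z + 2) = (z - 5)*(z + 2)*(z^2 - 2*z + 1) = (z - 5)*(z - 1)*(z + 2)*(z - 1)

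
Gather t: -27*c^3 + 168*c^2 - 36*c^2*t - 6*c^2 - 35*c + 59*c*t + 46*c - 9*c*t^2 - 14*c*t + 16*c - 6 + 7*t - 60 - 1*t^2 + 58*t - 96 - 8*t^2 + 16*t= -27*c^3 + 162*c^2 + 27*c + t^2*(-9*c - 9) + t*(-36*c^2 + 45*c + 81) - 162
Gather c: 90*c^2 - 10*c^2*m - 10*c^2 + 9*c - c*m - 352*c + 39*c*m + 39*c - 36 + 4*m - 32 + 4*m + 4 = c^2*(80 - 10*m) + c*(38*m - 304) + 8*m - 64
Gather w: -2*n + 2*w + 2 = -2*n + 2*w + 2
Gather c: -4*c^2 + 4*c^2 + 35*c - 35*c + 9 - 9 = 0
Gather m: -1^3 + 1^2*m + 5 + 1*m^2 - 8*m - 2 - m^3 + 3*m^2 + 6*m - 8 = -m^3 + 4*m^2 - m - 6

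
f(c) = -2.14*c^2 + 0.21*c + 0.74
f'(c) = 0.21 - 4.28*c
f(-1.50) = -4.39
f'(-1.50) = 6.63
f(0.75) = -0.31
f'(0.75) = -3.00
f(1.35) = -2.88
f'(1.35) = -5.57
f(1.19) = -2.04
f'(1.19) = -4.88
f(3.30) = -21.87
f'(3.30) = -13.91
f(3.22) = -20.77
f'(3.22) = -13.57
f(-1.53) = -4.59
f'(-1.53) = 6.76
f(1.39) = -3.10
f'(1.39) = -5.74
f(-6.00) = -77.56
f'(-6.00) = 25.89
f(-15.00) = -483.91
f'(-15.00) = 64.41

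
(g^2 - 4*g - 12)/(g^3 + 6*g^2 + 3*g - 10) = (g - 6)/(g^2 + 4*g - 5)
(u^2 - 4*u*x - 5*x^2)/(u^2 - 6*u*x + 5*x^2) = (-u - x)/(-u + x)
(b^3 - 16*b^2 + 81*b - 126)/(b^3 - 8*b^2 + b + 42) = (b - 6)/(b + 2)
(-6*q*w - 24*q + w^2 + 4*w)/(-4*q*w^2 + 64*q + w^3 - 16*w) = (6*q - w)/(4*q*w - 16*q - w^2 + 4*w)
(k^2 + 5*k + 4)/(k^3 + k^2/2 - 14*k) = 2*(k + 1)/(k*(2*k - 7))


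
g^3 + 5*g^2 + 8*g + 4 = (g + 1)*(g + 2)^2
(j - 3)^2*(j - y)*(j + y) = j^4 - 6*j^3 - j^2*y^2 + 9*j^2 + 6*j*y^2 - 9*y^2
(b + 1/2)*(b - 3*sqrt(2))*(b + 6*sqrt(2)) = b^3 + b^2/2 + 3*sqrt(2)*b^2 - 36*b + 3*sqrt(2)*b/2 - 18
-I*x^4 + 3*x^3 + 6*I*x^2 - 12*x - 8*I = (x - 2)*(x + 2)*(x + 2*I)*(-I*x + 1)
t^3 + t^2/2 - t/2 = t*(t - 1/2)*(t + 1)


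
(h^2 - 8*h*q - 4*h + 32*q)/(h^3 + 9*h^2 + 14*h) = (h^2 - 8*h*q - 4*h + 32*q)/(h*(h^2 + 9*h + 14))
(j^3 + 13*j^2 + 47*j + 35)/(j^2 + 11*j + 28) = (j^2 + 6*j + 5)/(j + 4)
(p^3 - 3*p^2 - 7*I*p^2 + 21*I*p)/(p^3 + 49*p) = (p - 3)/(p + 7*I)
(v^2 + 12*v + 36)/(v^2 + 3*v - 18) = (v + 6)/(v - 3)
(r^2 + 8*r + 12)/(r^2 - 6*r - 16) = (r + 6)/(r - 8)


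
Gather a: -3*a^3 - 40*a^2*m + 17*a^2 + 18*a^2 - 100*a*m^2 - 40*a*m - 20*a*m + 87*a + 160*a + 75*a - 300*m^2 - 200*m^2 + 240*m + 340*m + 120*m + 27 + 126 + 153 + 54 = -3*a^3 + a^2*(35 - 40*m) + a*(-100*m^2 - 60*m + 322) - 500*m^2 + 700*m + 360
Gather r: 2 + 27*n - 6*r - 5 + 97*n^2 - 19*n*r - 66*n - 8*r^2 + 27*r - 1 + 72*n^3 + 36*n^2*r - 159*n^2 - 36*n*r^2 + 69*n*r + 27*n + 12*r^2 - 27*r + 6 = 72*n^3 - 62*n^2 - 12*n + r^2*(4 - 36*n) + r*(36*n^2 + 50*n - 6) + 2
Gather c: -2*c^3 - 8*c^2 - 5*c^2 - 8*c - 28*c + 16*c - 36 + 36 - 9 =-2*c^3 - 13*c^2 - 20*c - 9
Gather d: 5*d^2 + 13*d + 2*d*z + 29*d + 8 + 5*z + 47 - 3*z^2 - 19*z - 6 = 5*d^2 + d*(2*z + 42) - 3*z^2 - 14*z + 49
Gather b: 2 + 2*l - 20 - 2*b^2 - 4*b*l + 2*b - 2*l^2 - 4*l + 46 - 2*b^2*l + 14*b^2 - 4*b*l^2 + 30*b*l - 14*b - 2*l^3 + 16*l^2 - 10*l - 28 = b^2*(12 - 2*l) + b*(-4*l^2 + 26*l - 12) - 2*l^3 + 14*l^2 - 12*l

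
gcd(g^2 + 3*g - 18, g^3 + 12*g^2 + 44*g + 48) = g + 6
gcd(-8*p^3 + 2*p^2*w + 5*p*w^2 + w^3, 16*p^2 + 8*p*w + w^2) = 4*p + w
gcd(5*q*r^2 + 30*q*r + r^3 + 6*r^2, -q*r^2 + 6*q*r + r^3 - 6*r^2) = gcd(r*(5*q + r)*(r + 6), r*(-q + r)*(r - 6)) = r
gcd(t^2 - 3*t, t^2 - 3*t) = t^2 - 3*t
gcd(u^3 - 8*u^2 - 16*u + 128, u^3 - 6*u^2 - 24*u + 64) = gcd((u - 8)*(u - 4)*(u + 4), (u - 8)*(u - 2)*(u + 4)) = u^2 - 4*u - 32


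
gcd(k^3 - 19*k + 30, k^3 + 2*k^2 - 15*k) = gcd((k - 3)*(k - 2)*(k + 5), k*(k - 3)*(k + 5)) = k^2 + 2*k - 15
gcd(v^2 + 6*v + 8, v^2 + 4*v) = v + 4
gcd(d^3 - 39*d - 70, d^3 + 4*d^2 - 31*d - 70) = d + 2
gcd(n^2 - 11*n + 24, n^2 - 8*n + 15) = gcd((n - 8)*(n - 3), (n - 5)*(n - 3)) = n - 3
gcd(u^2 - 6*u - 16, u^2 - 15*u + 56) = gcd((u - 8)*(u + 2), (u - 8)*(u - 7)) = u - 8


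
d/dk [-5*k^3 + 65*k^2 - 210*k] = -15*k^2 + 130*k - 210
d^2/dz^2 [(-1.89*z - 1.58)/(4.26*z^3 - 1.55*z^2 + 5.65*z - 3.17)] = (-205.793784*z^5 - 269.200476*z^4 + 248.82321*z^3 - 557.225076*z^2 + 10.720374*z - 153.05013)/(77.308776*z^9 - 84.38634*z^8 + 338.30577*z^7 - 400.149251*z^6 + 574.280985*z^5 - 629.07978*z^4 + 475.354717*z^3 - 350.31036*z^2 + 170.328855*z - 31.855013)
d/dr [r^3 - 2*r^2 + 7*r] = 3*r^2 - 4*r + 7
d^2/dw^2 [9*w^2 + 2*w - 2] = 18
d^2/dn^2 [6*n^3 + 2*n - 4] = 36*n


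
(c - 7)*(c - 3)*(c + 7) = c^3 - 3*c^2 - 49*c + 147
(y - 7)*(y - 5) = y^2 - 12*y + 35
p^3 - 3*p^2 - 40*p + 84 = (p - 7)*(p - 2)*(p + 6)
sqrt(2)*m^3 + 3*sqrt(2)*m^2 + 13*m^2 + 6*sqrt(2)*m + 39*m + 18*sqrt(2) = (m + 3)*(m + 6*sqrt(2))*(sqrt(2)*m + 1)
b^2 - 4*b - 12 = (b - 6)*(b + 2)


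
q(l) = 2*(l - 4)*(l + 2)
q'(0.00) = -4.00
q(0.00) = -16.00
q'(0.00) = -4.00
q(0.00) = -16.00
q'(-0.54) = -6.16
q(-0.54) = -13.26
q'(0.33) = -2.68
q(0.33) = -17.10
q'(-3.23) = -16.92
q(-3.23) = 17.79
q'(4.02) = 12.08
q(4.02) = 0.24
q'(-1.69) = -10.76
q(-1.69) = -3.53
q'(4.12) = 12.48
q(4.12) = 1.47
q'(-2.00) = -12.00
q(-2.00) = 0.00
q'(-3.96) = -19.84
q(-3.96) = 31.20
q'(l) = 4*l - 4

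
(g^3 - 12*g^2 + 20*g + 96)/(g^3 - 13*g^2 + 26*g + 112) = (g - 6)/(g - 7)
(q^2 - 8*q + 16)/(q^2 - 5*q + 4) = (q - 4)/(q - 1)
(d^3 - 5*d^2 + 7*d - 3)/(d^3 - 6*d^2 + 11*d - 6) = (d - 1)/(d - 2)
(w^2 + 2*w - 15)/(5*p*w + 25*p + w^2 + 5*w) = (w - 3)/(5*p + w)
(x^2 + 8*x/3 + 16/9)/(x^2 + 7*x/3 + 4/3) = (x + 4/3)/(x + 1)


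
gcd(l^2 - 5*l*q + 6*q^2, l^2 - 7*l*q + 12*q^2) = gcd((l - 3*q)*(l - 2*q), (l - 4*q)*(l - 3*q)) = -l + 3*q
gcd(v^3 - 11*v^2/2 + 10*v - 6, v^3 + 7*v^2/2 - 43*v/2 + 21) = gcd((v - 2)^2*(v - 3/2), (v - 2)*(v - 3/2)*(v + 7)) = v^2 - 7*v/2 + 3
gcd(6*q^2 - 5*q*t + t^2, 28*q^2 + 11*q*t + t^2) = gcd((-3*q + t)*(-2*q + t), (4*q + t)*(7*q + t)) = 1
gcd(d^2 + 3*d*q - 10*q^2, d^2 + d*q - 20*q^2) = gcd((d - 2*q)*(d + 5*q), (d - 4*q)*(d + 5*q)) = d + 5*q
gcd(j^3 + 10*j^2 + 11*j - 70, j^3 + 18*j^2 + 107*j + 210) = j^2 + 12*j + 35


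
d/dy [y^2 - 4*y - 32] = 2*y - 4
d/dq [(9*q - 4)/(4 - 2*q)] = 7/(q^2 - 4*q + 4)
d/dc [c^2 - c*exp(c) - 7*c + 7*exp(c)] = -c*exp(c) + 2*c + 6*exp(c) - 7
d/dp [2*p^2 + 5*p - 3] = 4*p + 5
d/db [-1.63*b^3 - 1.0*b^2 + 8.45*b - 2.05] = -4.89*b^2 - 2.0*b + 8.45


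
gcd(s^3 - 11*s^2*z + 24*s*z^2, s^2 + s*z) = s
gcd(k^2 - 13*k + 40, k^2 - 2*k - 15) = k - 5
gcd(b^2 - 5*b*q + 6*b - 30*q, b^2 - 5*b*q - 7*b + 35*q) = -b + 5*q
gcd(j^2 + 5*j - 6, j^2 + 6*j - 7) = j - 1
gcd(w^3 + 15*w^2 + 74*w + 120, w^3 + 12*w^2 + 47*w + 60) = w^2 + 9*w + 20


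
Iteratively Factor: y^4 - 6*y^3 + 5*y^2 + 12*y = (y - 3)*(y^3 - 3*y^2 - 4*y) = (y - 4)*(y - 3)*(y^2 + y) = y*(y - 4)*(y - 3)*(y + 1)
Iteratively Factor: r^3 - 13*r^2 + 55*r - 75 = (r - 3)*(r^2 - 10*r + 25) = (r - 5)*(r - 3)*(r - 5)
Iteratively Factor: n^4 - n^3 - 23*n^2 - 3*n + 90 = (n - 5)*(n^3 + 4*n^2 - 3*n - 18) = (n - 5)*(n + 3)*(n^2 + n - 6) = (n - 5)*(n + 3)^2*(n - 2)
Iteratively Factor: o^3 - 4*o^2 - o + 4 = (o + 1)*(o^2 - 5*o + 4) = (o - 1)*(o + 1)*(o - 4)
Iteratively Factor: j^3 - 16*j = (j)*(j^2 - 16) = j*(j - 4)*(j + 4)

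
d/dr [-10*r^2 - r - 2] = -20*r - 1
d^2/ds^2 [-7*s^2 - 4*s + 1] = -14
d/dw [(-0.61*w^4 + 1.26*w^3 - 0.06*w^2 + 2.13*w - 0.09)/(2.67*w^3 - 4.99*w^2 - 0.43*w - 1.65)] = (-1.6287*w^6 + 6.0878*w^5 - 5.3403*w^4 - 8.4318*w^3 + 5.1384*w^2 - 0.7002*w - 3.5532)/(7.1289*w^6 - 26.6466*w^5 + 22.6039*w^4 - 4.5196*w^3 + 16.6519*w^2 + 1.419*w + 2.7225)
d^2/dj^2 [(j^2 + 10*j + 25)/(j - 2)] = 98/(j^3 - 6*j^2 + 12*j - 8)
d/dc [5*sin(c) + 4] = 5*cos(c)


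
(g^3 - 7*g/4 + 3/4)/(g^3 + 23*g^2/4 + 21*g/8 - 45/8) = 2*(2*g^2 - 3*g + 1)/(4*g^2 + 17*g - 15)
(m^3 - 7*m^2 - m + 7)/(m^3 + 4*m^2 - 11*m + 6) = (m^2 - 6*m - 7)/(m^2 + 5*m - 6)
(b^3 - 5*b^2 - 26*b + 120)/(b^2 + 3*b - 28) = (b^2 - b - 30)/(b + 7)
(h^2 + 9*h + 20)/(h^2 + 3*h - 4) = (h + 5)/(h - 1)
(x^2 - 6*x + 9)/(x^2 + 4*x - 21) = (x - 3)/(x + 7)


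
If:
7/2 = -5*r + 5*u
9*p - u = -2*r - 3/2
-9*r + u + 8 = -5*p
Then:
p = -151/770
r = 743/770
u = 641/385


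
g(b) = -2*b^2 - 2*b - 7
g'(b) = -4*b - 2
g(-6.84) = -86.89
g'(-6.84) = 25.36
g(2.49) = -24.38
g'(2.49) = -11.96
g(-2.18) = -12.14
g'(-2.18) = 6.72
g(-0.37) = -6.53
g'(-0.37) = -0.52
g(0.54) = -8.66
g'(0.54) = -4.16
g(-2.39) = -13.64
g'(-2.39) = 7.56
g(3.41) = -37.08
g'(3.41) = -15.64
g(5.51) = -78.74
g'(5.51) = -24.04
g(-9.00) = -151.00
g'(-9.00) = 34.00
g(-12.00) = -271.00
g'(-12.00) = 46.00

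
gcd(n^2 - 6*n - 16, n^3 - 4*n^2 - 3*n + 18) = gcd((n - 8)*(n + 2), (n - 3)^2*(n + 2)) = n + 2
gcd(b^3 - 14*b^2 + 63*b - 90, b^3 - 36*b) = b - 6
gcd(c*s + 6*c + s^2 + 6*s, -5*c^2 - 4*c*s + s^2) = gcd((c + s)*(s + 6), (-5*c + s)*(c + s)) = c + s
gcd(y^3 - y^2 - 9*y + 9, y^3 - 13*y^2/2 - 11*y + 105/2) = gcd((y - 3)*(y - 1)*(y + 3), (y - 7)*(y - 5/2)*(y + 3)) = y + 3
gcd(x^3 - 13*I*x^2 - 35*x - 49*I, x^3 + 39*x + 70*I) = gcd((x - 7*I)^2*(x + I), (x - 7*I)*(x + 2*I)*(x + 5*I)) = x - 7*I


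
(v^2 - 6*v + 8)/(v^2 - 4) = (v - 4)/(v + 2)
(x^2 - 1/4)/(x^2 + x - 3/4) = (2*x + 1)/(2*x + 3)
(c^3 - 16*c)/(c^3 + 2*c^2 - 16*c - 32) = c/(c + 2)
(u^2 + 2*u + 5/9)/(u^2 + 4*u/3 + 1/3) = (u + 5/3)/(u + 1)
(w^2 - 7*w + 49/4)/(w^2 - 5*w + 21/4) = (2*w - 7)/(2*w - 3)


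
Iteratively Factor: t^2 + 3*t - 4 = (t - 1)*(t + 4)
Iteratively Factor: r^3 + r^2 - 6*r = (r)*(r^2 + r - 6) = r*(r + 3)*(r - 2)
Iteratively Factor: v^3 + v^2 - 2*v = (v - 1)*(v^2 + 2*v) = (v - 1)*(v + 2)*(v)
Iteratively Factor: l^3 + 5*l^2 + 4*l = (l + 4)*(l^2 + l) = l*(l + 4)*(l + 1)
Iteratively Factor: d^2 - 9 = (d - 3)*(d + 3)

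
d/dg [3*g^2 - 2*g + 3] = 6*g - 2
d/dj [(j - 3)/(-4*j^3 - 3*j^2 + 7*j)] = (8*j^3 - 33*j^2 - 18*j + 21)/(j^2*(16*j^4 + 24*j^3 - 47*j^2 - 42*j + 49))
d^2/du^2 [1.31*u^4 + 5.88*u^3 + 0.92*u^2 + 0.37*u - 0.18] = 15.72*u^2 + 35.28*u + 1.84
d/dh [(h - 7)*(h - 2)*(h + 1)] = 3*h^2 - 16*h + 5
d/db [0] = 0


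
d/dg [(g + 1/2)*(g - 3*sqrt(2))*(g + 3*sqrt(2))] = 3*g^2 + g - 18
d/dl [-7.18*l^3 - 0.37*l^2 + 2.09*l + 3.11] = -21.54*l^2 - 0.74*l + 2.09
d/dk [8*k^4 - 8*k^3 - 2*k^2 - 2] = 4*k*(8*k^2 - 6*k - 1)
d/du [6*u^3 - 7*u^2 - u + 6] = 18*u^2 - 14*u - 1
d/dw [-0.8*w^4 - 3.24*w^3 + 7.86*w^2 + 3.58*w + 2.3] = -3.2*w^3 - 9.72*w^2 + 15.72*w + 3.58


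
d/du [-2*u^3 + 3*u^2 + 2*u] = -6*u^2 + 6*u + 2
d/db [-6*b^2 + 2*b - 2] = 2 - 12*b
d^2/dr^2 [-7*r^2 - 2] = -14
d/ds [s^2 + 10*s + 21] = 2*s + 10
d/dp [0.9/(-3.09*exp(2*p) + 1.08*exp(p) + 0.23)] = (5.562*exp(p) - 0.972)*exp(p)/(-3.09*exp(2*p) + 1.08*exp(p) + 0.23)^2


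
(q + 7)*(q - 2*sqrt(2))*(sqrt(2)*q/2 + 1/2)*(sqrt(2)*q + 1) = q^4 - sqrt(2)*q^3 + 7*q^3 - 7*sqrt(2)*q^2 - 7*q^2/2 - 49*q/2 - sqrt(2)*q - 7*sqrt(2)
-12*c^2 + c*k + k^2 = (-3*c + k)*(4*c + k)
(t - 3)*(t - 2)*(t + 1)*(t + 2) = t^4 - 2*t^3 - 7*t^2 + 8*t + 12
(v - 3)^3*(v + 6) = v^4 - 3*v^3 - 27*v^2 + 135*v - 162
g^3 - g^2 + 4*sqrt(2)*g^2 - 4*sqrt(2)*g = g*(g - 1)*(g + 4*sqrt(2))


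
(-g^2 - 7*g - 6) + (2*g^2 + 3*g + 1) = g^2 - 4*g - 5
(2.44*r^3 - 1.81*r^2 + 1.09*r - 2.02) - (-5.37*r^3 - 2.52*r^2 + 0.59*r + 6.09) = 7.81*r^3 + 0.71*r^2 + 0.5*r - 8.11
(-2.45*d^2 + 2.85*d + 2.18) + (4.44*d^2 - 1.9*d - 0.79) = 1.99*d^2 + 0.95*d + 1.39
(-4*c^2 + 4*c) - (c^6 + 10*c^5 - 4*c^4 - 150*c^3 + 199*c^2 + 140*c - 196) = -c^6 - 10*c^5 + 4*c^4 + 150*c^3 - 203*c^2 - 136*c + 196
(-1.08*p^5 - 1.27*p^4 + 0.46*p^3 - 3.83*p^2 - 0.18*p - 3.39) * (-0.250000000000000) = 0.27*p^5 + 0.3175*p^4 - 0.115*p^3 + 0.9575*p^2 + 0.045*p + 0.8475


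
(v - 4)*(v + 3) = v^2 - v - 12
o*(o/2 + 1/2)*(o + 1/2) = o^3/2 + 3*o^2/4 + o/4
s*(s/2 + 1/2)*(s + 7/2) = s^3/2 + 9*s^2/4 + 7*s/4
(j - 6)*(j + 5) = j^2 - j - 30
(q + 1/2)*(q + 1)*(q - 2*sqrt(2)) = q^3 - 2*sqrt(2)*q^2 + 3*q^2/2 - 3*sqrt(2)*q + q/2 - sqrt(2)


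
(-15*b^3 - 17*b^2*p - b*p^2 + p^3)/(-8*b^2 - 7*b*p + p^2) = (-15*b^2 - 2*b*p + p^2)/(-8*b + p)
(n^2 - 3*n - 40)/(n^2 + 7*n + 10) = (n - 8)/(n + 2)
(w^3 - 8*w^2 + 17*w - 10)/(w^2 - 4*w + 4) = (w^2 - 6*w + 5)/(w - 2)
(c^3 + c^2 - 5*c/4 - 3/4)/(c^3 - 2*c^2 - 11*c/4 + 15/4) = (2*c + 1)/(2*c - 5)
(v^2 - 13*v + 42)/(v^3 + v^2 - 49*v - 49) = (v - 6)/(v^2 + 8*v + 7)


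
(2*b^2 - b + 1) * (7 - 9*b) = -18*b^3 + 23*b^2 - 16*b + 7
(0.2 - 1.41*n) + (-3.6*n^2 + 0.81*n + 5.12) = -3.6*n^2 - 0.6*n + 5.32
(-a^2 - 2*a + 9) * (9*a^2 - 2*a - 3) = -9*a^4 - 16*a^3 + 88*a^2 - 12*a - 27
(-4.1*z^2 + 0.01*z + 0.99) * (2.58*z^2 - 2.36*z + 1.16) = -10.578*z^4 + 9.7018*z^3 - 2.2254*z^2 - 2.3248*z + 1.1484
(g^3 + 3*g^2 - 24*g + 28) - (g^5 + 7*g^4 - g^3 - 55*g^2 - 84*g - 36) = -g^5 - 7*g^4 + 2*g^3 + 58*g^2 + 60*g + 64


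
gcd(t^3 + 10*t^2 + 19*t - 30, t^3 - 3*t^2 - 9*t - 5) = 1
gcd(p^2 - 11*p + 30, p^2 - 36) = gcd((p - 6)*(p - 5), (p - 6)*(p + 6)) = p - 6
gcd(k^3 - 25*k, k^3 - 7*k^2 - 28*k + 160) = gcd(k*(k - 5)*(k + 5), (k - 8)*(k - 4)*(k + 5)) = k + 5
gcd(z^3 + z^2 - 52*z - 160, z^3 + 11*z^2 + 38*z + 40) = z^2 + 9*z + 20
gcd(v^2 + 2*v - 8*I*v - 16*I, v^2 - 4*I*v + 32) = v - 8*I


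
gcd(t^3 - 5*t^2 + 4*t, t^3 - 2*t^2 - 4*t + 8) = 1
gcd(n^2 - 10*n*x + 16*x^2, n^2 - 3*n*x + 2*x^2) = -n + 2*x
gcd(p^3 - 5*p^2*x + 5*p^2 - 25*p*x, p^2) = p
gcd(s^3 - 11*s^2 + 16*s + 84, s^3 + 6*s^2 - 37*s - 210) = s - 6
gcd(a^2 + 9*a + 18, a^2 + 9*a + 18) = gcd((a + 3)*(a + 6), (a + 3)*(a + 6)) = a^2 + 9*a + 18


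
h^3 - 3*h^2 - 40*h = h*(h - 8)*(h + 5)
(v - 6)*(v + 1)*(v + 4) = v^3 - v^2 - 26*v - 24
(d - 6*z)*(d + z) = d^2 - 5*d*z - 6*z^2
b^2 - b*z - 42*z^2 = (b - 7*z)*(b + 6*z)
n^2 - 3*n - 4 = (n - 4)*(n + 1)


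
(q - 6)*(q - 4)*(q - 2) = q^3 - 12*q^2 + 44*q - 48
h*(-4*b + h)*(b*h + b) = -4*b^2*h^2 - 4*b^2*h + b*h^3 + b*h^2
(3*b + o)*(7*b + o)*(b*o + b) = 21*b^3*o + 21*b^3 + 10*b^2*o^2 + 10*b^2*o + b*o^3 + b*o^2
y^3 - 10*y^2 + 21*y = y*(y - 7)*(y - 3)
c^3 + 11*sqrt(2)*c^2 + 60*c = c*(c + 5*sqrt(2))*(c + 6*sqrt(2))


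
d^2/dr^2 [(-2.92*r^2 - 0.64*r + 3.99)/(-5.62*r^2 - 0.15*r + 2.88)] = (35.504912*r^3 - 472.558824*r^2 + 41.971284*r - 80.348382)/(177.504328*r^6 + 14.21298*r^5 - 272.509866*r^4 - 14.563665*r^3 + 139.649184*r^2 + 3.73248*r - 23.887872)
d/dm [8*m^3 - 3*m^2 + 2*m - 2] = 24*m^2 - 6*m + 2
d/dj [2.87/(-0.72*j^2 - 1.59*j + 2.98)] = (4.1328*j + 4.5633)/(0.72*j^2 + 1.59*j - 2.98)^2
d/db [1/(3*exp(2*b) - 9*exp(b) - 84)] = (3 - 2*exp(b))*exp(b)/(3*(-exp(2*b) + 3*exp(b) + 28)^2)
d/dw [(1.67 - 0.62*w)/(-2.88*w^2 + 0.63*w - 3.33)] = (-1.7856*w^2 + 9.6192*w + 1.0125)/(8.2944*w^4 - 3.6288*w^3 + 19.5777*w^2 - 4.1958*w + 11.0889)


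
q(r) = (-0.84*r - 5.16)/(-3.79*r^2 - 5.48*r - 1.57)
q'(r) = (-0.84*r - 5.16)*(7.58*r + 5.48)/(-3.79*r^2 - 5.48*r - 1.57)^2 - 0.84/(-3.79*r^2 - 5.48*r - 1.57)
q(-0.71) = -11.12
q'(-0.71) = -4.71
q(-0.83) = -12.14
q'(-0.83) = 24.53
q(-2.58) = 0.24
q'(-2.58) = 0.33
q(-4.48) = 0.03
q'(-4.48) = 0.03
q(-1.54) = 1.82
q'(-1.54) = 5.73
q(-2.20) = 0.42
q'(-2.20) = 0.71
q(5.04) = 0.07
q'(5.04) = -0.02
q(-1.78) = 0.96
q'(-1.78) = 2.23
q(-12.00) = -0.01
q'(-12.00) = -0.00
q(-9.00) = -0.01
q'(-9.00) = 0.00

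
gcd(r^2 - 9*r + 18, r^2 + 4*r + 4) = 1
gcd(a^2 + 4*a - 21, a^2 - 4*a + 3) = a - 3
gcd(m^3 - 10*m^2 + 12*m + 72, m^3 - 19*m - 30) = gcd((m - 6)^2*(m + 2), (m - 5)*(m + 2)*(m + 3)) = m + 2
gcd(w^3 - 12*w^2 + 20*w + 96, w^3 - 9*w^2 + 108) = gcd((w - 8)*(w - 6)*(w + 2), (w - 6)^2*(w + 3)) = w - 6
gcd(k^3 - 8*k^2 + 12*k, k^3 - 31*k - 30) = k - 6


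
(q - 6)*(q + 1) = q^2 - 5*q - 6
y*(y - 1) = y^2 - y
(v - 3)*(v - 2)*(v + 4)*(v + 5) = v^4 + 4*v^3 - 19*v^2 - 46*v + 120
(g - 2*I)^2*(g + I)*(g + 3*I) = g^4 + 9*g^2 - 4*I*g + 12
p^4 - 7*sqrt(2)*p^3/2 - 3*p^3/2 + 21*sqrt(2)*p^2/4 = p^2*(p - 3/2)*(p - 7*sqrt(2)/2)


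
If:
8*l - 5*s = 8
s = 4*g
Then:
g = s/4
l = 5*s/8 + 1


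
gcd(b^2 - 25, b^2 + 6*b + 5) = b + 5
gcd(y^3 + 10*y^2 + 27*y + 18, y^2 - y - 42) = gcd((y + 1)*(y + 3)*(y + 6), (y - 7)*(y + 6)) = y + 6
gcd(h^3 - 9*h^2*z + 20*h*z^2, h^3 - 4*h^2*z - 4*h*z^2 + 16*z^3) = -h + 4*z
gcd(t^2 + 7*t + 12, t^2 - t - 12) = t + 3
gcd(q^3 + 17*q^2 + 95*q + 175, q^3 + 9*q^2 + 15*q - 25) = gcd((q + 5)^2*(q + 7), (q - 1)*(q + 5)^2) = q^2 + 10*q + 25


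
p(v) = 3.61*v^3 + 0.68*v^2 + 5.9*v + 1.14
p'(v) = 10.83*v^2 + 1.36*v + 5.9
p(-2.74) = -84.18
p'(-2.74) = 83.48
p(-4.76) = -400.88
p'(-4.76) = 244.81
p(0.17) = 2.18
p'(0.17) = 6.44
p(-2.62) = -74.58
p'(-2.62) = 76.68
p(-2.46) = -63.00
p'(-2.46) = 68.09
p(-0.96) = -7.09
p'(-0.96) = 14.58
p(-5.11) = -492.95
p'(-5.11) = 281.74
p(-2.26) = -50.39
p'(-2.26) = 58.14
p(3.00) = 122.43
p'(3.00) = 107.45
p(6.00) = 840.78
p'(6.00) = 403.94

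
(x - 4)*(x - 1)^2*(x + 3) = x^4 - 3*x^3 - 9*x^2 + 23*x - 12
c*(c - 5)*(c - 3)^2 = c^4 - 11*c^3 + 39*c^2 - 45*c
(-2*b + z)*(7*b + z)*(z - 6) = -14*b^2*z + 84*b^2 + 5*b*z^2 - 30*b*z + z^3 - 6*z^2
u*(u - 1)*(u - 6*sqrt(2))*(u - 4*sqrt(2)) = u^4 - 10*sqrt(2)*u^3 - u^3 + 10*sqrt(2)*u^2 + 48*u^2 - 48*u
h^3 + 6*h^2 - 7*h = h*(h - 1)*(h + 7)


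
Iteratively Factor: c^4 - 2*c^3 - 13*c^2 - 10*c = (c + 1)*(c^3 - 3*c^2 - 10*c) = (c + 1)*(c + 2)*(c^2 - 5*c) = (c - 5)*(c + 1)*(c + 2)*(c)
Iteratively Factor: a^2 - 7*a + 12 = (a - 3)*(a - 4)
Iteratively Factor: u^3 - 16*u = (u + 4)*(u^2 - 4*u) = u*(u + 4)*(u - 4)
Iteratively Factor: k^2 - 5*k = (k)*(k - 5)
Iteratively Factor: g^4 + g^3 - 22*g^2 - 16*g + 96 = (g + 4)*(g^3 - 3*g^2 - 10*g + 24) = (g - 4)*(g + 4)*(g^2 + g - 6) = (g - 4)*(g + 3)*(g + 4)*(g - 2)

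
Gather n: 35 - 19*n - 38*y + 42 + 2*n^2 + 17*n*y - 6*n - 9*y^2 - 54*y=2*n^2 + n*(17*y - 25) - 9*y^2 - 92*y + 77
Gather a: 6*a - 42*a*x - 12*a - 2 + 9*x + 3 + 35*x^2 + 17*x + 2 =a*(-42*x - 6) + 35*x^2 + 26*x + 3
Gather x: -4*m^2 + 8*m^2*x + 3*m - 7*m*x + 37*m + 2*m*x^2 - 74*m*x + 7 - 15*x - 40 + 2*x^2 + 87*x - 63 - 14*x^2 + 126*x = -4*m^2 + 40*m + x^2*(2*m - 12) + x*(8*m^2 - 81*m + 198) - 96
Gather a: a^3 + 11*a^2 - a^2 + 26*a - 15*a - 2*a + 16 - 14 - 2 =a^3 + 10*a^2 + 9*a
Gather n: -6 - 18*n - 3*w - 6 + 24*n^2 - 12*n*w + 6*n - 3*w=24*n^2 + n*(-12*w - 12) - 6*w - 12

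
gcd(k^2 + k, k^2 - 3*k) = k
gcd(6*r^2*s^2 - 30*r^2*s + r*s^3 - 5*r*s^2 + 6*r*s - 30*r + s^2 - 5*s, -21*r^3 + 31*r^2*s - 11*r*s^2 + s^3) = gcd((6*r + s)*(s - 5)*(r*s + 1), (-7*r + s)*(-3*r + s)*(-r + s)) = 1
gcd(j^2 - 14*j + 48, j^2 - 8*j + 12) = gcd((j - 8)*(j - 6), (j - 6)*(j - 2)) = j - 6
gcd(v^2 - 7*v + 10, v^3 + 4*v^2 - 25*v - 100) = v - 5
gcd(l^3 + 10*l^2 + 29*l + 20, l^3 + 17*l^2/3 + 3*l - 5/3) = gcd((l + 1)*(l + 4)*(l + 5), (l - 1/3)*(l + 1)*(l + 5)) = l^2 + 6*l + 5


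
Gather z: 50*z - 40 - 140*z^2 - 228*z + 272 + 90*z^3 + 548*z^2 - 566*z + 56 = 90*z^3 + 408*z^2 - 744*z + 288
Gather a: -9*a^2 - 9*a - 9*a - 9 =-9*a^2 - 18*a - 9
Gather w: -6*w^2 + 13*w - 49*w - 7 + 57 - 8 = -6*w^2 - 36*w + 42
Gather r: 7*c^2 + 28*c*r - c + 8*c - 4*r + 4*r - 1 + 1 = 7*c^2 + 28*c*r + 7*c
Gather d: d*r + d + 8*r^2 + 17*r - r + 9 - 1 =d*(r + 1) + 8*r^2 + 16*r + 8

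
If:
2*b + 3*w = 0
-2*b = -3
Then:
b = 3/2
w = -1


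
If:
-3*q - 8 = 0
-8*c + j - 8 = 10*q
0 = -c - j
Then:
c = 56/27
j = -56/27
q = -8/3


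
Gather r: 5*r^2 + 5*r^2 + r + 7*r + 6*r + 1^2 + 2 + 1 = 10*r^2 + 14*r + 4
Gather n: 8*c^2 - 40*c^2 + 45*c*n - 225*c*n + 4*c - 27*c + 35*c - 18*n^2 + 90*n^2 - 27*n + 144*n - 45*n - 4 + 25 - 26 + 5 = -32*c^2 + 12*c + 72*n^2 + n*(72 - 180*c)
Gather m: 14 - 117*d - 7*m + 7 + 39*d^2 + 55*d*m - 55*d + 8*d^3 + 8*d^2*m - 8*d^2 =8*d^3 + 31*d^2 - 172*d + m*(8*d^2 + 55*d - 7) + 21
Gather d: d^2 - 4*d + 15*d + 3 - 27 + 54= d^2 + 11*d + 30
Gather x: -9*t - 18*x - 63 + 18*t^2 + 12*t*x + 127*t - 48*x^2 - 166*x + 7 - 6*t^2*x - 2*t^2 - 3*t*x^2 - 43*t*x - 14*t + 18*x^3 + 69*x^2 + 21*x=16*t^2 + 104*t + 18*x^3 + x^2*(21 - 3*t) + x*(-6*t^2 - 31*t - 163) - 56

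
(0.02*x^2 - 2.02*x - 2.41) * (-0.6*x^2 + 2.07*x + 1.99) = -0.012*x^4 + 1.2534*x^3 - 2.6956*x^2 - 9.0085*x - 4.7959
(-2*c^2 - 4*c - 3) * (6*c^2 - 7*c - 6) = -12*c^4 - 10*c^3 + 22*c^2 + 45*c + 18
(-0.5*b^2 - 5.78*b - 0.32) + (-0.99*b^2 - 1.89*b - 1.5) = -1.49*b^2 - 7.67*b - 1.82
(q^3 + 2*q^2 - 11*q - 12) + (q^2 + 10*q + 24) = q^3 + 3*q^2 - q + 12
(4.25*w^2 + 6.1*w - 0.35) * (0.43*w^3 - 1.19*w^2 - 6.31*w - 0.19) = 1.8275*w^5 - 2.4345*w^4 - 34.227*w^3 - 38.882*w^2 + 1.0495*w + 0.0665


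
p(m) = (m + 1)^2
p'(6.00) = 14.00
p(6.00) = 49.00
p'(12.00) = 26.00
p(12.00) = 169.00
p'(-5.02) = -8.04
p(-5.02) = 16.16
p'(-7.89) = -13.78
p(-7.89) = 47.47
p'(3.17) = 8.34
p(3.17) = 17.39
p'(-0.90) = 0.20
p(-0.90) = 0.01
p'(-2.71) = -3.42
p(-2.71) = 2.92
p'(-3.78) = -5.56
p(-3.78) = 7.73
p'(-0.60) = 0.80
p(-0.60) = 0.16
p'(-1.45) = -0.90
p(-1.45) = 0.20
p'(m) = 2*m + 2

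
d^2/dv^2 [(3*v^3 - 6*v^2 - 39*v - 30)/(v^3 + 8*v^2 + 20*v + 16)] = 6*(-10*v^3 - 39*v^2 + 6*v + 116)/(v^6 + 18*v^5 + 132*v^4 + 504*v^3 + 1056*v^2 + 1152*v + 512)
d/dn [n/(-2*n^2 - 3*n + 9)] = (2*n^2 + 9)/(4*n^4 + 12*n^3 - 27*n^2 - 54*n + 81)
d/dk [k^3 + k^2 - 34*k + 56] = 3*k^2 + 2*k - 34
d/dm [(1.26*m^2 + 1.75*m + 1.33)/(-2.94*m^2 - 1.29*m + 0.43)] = (3.5196*m^2 + 8.904*m + 2.4682)/(8.6436*m^4 + 7.5852*m^3 - 0.8643*m^2 - 1.1094*m + 0.1849)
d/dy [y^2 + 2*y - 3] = 2*y + 2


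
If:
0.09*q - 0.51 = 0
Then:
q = 5.67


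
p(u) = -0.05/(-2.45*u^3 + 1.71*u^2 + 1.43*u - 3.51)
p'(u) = -0.05*(7.35*u^2 - 3.42*u - 1.43)/(-2.45*u^3 + 1.71*u^2 + 1.43*u - 3.51)^2 = (-0.3675*u^2 + 0.171*u + 0.0715)/(2.45*u^3 - 1.71*u^2 - 1.43*u + 3.51)^2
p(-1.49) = -0.01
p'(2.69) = -0.00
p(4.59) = 0.00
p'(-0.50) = -0.01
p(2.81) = 0.00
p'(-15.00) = -0.00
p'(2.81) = -0.00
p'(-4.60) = -0.00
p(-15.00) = -0.00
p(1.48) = 0.01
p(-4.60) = -0.00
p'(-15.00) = -0.00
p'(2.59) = -0.00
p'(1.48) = -0.02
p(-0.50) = 0.01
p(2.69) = 0.00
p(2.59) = 0.00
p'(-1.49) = -0.03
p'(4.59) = -0.00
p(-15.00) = -0.00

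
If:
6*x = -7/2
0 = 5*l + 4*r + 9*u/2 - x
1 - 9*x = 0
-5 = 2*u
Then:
No Solution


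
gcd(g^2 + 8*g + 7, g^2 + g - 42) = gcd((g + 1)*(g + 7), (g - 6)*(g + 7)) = g + 7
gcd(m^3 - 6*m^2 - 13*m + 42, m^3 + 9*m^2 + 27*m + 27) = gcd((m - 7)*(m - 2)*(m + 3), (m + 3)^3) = m + 3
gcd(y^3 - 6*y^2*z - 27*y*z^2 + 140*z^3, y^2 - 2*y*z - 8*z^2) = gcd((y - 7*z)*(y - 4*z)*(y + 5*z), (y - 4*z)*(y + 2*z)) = y - 4*z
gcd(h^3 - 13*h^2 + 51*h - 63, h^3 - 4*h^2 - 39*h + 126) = h^2 - 10*h + 21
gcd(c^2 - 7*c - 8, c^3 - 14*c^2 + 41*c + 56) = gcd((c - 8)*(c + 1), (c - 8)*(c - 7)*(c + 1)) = c^2 - 7*c - 8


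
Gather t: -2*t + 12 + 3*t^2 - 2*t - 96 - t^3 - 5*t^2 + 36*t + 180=-t^3 - 2*t^2 + 32*t + 96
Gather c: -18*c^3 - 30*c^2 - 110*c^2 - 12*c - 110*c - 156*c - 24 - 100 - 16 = -18*c^3 - 140*c^2 - 278*c - 140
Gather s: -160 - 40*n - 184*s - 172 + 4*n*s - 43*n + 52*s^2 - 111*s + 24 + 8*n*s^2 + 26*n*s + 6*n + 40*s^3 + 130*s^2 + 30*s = -77*n + 40*s^3 + s^2*(8*n + 182) + s*(30*n - 265) - 308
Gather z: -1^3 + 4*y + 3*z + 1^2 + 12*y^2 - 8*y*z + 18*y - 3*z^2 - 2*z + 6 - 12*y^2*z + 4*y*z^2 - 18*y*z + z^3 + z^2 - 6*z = 12*y^2 + 22*y + z^3 + z^2*(4*y - 2) + z*(-12*y^2 - 26*y - 5) + 6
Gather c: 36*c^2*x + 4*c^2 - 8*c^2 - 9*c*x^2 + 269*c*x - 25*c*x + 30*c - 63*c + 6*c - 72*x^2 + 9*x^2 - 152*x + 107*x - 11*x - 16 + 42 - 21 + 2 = c^2*(36*x - 4) + c*(-9*x^2 + 244*x - 27) - 63*x^2 - 56*x + 7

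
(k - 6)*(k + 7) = k^2 + k - 42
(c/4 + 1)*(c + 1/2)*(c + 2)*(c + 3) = c^4/4 + 19*c^3/8 + 61*c^2/8 + 37*c/4 + 3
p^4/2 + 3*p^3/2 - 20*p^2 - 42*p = p*(p/2 + 1)*(p - 6)*(p + 7)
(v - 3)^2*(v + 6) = v^3 - 27*v + 54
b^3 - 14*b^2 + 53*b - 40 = (b - 8)*(b - 5)*(b - 1)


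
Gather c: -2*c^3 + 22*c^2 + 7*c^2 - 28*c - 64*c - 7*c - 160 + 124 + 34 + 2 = -2*c^3 + 29*c^2 - 99*c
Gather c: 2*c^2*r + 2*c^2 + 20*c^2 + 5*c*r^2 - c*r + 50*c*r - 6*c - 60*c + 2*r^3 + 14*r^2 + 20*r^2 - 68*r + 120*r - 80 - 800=c^2*(2*r + 22) + c*(5*r^2 + 49*r - 66) + 2*r^3 + 34*r^2 + 52*r - 880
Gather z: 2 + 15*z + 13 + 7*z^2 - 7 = 7*z^2 + 15*z + 8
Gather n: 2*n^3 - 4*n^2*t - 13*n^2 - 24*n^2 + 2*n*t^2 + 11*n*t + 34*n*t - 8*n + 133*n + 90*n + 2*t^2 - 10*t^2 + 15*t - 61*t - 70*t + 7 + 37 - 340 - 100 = 2*n^3 + n^2*(-4*t - 37) + n*(2*t^2 + 45*t + 215) - 8*t^2 - 116*t - 396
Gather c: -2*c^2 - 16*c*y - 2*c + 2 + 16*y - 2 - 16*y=-2*c^2 + c*(-16*y - 2)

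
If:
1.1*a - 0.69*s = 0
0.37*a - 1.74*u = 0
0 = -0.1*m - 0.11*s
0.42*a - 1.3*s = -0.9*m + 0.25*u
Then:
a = 0.00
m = 0.00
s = 0.00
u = 0.00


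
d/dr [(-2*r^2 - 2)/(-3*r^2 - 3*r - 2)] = 2*(3*r^2 - 2*r - 3)/(9*r^4 + 18*r^3 + 21*r^2 + 12*r + 4)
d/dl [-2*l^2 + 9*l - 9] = 9 - 4*l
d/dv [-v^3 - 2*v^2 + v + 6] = -3*v^2 - 4*v + 1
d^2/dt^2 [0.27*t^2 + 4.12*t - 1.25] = 0.540000000000000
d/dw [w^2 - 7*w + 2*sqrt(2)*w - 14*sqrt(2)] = 2*w - 7 + 2*sqrt(2)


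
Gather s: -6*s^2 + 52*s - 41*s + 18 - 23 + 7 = -6*s^2 + 11*s + 2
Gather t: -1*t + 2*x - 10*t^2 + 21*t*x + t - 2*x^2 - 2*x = -10*t^2 + 21*t*x - 2*x^2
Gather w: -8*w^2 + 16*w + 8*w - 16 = -8*w^2 + 24*w - 16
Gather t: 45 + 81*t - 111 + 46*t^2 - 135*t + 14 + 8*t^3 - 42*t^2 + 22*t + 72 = 8*t^3 + 4*t^2 - 32*t + 20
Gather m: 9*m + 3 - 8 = 9*m - 5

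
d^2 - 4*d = d*(d - 4)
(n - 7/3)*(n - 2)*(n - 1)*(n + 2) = n^4 - 10*n^3/3 - 5*n^2/3 + 40*n/3 - 28/3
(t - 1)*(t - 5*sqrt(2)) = t^2 - 5*sqrt(2)*t - t + 5*sqrt(2)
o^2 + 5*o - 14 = (o - 2)*(o + 7)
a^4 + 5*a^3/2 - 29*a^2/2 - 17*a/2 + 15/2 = (a - 3)*(a - 1/2)*(a + 1)*(a + 5)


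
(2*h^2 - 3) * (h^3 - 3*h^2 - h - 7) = 2*h^5 - 6*h^4 - 5*h^3 - 5*h^2 + 3*h + 21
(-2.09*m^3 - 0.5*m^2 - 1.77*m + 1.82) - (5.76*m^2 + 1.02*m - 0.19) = -2.09*m^3 - 6.26*m^2 - 2.79*m + 2.01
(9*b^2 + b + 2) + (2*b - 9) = 9*b^2 + 3*b - 7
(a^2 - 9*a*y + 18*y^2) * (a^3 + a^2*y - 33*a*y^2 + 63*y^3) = a^5 - 8*a^4*y - 24*a^3*y^2 + 378*a^2*y^3 - 1161*a*y^4 + 1134*y^5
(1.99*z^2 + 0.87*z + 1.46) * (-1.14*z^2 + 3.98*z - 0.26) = -2.2686*z^4 + 6.9284*z^3 + 1.2808*z^2 + 5.5846*z - 0.3796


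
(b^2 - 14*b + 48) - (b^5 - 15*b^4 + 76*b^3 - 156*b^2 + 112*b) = -b^5 + 15*b^4 - 76*b^3 + 157*b^2 - 126*b + 48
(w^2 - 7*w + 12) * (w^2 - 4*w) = w^4 - 11*w^3 + 40*w^2 - 48*w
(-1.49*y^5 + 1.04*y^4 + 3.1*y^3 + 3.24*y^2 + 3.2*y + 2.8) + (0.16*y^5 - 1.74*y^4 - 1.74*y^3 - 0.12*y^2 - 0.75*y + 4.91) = -1.33*y^5 - 0.7*y^4 + 1.36*y^3 + 3.12*y^2 + 2.45*y + 7.71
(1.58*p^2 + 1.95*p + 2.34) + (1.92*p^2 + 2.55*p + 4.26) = 3.5*p^2 + 4.5*p + 6.6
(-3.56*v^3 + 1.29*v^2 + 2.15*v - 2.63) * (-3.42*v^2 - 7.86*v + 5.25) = 12.1752*v^5 + 23.5698*v^4 - 36.1824*v^3 - 1.1319*v^2 + 31.9593*v - 13.8075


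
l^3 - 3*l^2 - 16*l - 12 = (l - 6)*(l + 1)*(l + 2)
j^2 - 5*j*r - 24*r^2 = (j - 8*r)*(j + 3*r)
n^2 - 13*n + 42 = (n - 7)*(n - 6)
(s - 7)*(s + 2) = s^2 - 5*s - 14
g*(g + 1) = g^2 + g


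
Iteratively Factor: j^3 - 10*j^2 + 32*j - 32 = (j - 4)*(j^2 - 6*j + 8) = (j - 4)*(j - 2)*(j - 4)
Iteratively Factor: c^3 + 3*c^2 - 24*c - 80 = (c - 5)*(c^2 + 8*c + 16) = (c - 5)*(c + 4)*(c + 4)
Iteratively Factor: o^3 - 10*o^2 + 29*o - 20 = (o - 1)*(o^2 - 9*o + 20) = (o - 5)*(o - 1)*(o - 4)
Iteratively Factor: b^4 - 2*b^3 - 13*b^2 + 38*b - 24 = (b - 2)*(b^3 - 13*b + 12) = (b - 2)*(b + 4)*(b^2 - 4*b + 3) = (b - 3)*(b - 2)*(b + 4)*(b - 1)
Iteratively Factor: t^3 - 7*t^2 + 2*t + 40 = (t + 2)*(t^2 - 9*t + 20) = (t - 4)*(t + 2)*(t - 5)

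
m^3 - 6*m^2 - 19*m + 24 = (m - 8)*(m - 1)*(m + 3)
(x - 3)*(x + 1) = x^2 - 2*x - 3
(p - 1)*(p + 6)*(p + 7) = p^3 + 12*p^2 + 29*p - 42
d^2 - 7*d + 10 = (d - 5)*(d - 2)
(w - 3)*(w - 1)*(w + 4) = w^3 - 13*w + 12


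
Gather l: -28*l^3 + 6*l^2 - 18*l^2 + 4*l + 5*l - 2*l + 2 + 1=-28*l^3 - 12*l^2 + 7*l + 3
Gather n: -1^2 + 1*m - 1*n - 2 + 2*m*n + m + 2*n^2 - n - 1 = 2*m + 2*n^2 + n*(2*m - 2) - 4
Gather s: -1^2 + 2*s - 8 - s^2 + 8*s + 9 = -s^2 + 10*s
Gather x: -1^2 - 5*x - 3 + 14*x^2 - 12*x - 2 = 14*x^2 - 17*x - 6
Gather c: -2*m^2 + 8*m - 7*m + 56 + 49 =-2*m^2 + m + 105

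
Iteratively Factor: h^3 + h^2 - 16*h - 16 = (h + 1)*(h^2 - 16) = (h - 4)*(h + 1)*(h + 4)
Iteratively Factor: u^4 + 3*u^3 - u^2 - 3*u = (u)*(u^3 + 3*u^2 - u - 3) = u*(u + 1)*(u^2 + 2*u - 3) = u*(u - 1)*(u + 1)*(u + 3)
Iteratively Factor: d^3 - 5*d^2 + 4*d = (d - 4)*(d^2 - d) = (d - 4)*(d - 1)*(d)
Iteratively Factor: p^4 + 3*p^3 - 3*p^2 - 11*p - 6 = (p + 1)*(p^3 + 2*p^2 - 5*p - 6) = (p - 2)*(p + 1)*(p^2 + 4*p + 3) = (p - 2)*(p + 1)*(p + 3)*(p + 1)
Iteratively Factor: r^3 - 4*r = (r + 2)*(r^2 - 2*r) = (r - 2)*(r + 2)*(r)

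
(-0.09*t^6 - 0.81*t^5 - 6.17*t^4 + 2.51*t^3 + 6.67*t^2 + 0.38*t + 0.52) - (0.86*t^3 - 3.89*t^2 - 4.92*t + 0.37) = -0.09*t^6 - 0.81*t^5 - 6.17*t^4 + 1.65*t^3 + 10.56*t^2 + 5.3*t + 0.15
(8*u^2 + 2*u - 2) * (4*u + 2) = 32*u^3 + 24*u^2 - 4*u - 4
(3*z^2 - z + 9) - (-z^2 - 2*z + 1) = 4*z^2 + z + 8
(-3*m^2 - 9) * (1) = -3*m^2 - 9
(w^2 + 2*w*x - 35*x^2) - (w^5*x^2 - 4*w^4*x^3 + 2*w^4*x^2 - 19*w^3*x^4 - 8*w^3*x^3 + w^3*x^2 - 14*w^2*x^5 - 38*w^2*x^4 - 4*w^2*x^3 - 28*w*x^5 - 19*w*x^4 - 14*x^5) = -w^5*x^2 + 4*w^4*x^3 - 2*w^4*x^2 + 19*w^3*x^4 + 8*w^3*x^3 - w^3*x^2 + 14*w^2*x^5 + 38*w^2*x^4 + 4*w^2*x^3 + w^2 + 28*w*x^5 + 19*w*x^4 + 2*w*x + 14*x^5 - 35*x^2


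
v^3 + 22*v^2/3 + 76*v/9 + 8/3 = (v + 2/3)^2*(v + 6)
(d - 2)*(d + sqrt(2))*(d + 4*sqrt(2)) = d^3 - 2*d^2 + 5*sqrt(2)*d^2 - 10*sqrt(2)*d + 8*d - 16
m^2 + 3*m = m*(m + 3)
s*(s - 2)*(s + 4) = s^3 + 2*s^2 - 8*s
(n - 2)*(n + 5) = n^2 + 3*n - 10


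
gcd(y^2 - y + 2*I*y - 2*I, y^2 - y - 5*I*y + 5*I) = y - 1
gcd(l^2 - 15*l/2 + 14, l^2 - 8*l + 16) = l - 4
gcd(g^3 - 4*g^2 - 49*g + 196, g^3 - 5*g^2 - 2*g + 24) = g - 4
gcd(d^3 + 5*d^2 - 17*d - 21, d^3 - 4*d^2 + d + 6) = d^2 - 2*d - 3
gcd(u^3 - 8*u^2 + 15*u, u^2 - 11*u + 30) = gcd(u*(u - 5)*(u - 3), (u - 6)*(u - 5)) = u - 5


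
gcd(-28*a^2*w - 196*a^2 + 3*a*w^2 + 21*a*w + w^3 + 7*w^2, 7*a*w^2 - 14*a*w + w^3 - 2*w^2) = 7*a + w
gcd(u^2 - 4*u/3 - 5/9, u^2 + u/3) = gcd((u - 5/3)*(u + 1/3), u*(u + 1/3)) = u + 1/3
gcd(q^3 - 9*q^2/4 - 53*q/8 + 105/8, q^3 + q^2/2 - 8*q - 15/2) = q^2 - q/2 - 15/2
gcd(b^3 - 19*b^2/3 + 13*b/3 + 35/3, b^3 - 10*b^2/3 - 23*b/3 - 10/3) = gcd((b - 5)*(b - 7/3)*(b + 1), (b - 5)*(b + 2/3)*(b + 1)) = b^2 - 4*b - 5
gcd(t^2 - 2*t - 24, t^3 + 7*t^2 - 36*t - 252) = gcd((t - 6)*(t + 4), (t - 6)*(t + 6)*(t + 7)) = t - 6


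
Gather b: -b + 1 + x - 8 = -b + x - 7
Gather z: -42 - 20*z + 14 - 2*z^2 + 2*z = -2*z^2 - 18*z - 28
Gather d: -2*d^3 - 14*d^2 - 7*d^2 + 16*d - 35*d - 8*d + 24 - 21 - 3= -2*d^3 - 21*d^2 - 27*d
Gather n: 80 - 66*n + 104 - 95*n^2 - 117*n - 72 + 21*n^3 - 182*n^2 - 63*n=21*n^3 - 277*n^2 - 246*n + 112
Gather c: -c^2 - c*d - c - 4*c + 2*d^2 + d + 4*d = -c^2 + c*(-d - 5) + 2*d^2 + 5*d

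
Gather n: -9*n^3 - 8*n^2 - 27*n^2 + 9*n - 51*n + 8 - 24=-9*n^3 - 35*n^2 - 42*n - 16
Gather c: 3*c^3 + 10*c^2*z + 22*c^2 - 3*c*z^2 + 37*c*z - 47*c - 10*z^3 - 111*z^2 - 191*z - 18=3*c^3 + c^2*(10*z + 22) + c*(-3*z^2 + 37*z - 47) - 10*z^3 - 111*z^2 - 191*z - 18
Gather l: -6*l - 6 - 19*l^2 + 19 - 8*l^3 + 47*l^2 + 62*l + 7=-8*l^3 + 28*l^2 + 56*l + 20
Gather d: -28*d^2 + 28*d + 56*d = -28*d^2 + 84*d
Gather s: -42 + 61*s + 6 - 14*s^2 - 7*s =-14*s^2 + 54*s - 36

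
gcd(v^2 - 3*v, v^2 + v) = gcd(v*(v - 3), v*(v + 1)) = v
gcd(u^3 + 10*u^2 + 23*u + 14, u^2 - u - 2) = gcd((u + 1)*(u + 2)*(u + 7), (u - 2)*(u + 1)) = u + 1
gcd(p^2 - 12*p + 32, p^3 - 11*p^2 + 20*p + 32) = p^2 - 12*p + 32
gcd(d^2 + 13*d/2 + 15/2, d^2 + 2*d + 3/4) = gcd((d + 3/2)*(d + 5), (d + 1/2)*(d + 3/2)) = d + 3/2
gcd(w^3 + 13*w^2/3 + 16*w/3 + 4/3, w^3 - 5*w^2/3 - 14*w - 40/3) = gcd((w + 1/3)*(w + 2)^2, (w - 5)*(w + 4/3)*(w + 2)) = w + 2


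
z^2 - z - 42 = (z - 7)*(z + 6)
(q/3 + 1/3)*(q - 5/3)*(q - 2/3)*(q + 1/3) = q^4/3 - q^3/3 - 5*q^2/9 + 19*q/81 + 10/81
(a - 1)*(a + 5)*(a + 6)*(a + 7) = a^4 + 17*a^3 + 89*a^2 + 103*a - 210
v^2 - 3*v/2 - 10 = (v - 4)*(v + 5/2)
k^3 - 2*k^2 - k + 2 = (k - 2)*(k - 1)*(k + 1)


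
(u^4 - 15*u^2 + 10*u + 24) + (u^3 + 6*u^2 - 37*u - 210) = u^4 + u^3 - 9*u^2 - 27*u - 186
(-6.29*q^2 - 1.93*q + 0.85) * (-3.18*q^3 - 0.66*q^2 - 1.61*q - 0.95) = 20.0022*q^5 + 10.2888*q^4 + 8.6977*q^3 + 8.5218*q^2 + 0.465*q - 0.8075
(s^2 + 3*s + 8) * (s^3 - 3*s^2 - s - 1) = s^5 - 2*s^3 - 28*s^2 - 11*s - 8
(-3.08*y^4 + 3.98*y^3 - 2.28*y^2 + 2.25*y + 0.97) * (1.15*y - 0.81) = -3.542*y^5 + 7.0718*y^4 - 5.8458*y^3 + 4.4343*y^2 - 0.707*y - 0.7857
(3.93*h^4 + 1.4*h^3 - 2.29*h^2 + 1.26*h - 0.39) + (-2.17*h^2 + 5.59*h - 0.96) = 3.93*h^4 + 1.4*h^3 - 4.46*h^2 + 6.85*h - 1.35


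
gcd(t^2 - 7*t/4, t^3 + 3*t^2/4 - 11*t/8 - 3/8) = 1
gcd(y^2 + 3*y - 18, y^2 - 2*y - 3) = y - 3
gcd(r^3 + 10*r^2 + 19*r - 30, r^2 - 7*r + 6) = r - 1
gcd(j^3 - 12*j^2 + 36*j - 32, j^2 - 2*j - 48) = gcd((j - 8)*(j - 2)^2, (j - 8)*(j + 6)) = j - 8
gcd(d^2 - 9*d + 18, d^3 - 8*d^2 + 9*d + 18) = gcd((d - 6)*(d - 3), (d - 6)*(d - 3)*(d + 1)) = d^2 - 9*d + 18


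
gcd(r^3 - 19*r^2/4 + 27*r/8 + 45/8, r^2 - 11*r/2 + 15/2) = r^2 - 11*r/2 + 15/2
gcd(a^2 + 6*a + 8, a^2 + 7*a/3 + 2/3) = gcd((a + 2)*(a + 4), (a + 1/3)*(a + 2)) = a + 2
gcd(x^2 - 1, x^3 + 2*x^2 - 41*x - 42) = x + 1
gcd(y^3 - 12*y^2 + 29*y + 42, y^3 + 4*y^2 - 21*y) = 1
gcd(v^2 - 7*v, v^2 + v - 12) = 1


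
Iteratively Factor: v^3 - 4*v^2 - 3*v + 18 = (v + 2)*(v^2 - 6*v + 9) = (v - 3)*(v + 2)*(v - 3)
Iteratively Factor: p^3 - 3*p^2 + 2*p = (p - 1)*(p^2 - 2*p) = p*(p - 1)*(p - 2)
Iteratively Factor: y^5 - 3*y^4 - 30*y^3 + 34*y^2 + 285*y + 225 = (y - 5)*(y^4 + 2*y^3 - 20*y^2 - 66*y - 45) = (y - 5)*(y + 1)*(y^3 + y^2 - 21*y - 45) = (y - 5)^2*(y + 1)*(y^2 + 6*y + 9) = (y - 5)^2*(y + 1)*(y + 3)*(y + 3)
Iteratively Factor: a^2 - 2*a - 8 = (a + 2)*(a - 4)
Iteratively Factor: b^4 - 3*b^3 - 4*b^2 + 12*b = (b - 3)*(b^3 - 4*b) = (b - 3)*(b - 2)*(b^2 + 2*b) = b*(b - 3)*(b - 2)*(b + 2)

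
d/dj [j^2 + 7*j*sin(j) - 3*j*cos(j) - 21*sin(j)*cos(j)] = 3*j*sin(j) + 7*j*cos(j) + 2*j + 7*sin(j) - 3*cos(j) - 21*cos(2*j)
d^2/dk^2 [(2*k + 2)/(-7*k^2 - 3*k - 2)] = 4*(-(k + 1)*(14*k + 3)^2 + (21*k + 10)*(7*k^2 + 3*k + 2))/(7*k^2 + 3*k + 2)^3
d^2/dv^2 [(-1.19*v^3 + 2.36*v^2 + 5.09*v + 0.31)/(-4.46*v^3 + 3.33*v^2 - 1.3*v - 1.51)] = (-58.541068*v^6 - 648.887184*v^5 + 365.506812*v^4 + 237.871424*v^3 + 322.754826*v^2 - 116.706072*v + 5.055922)/(88.716536*v^9 - 198.717084*v^8 + 225.946722*v^7 - 62.661129*v^6 - 68.698398*v^5 + 85.879497*v^4 - 6.516002*v^3 - 15.122499*v^2 + 8.89239*v + 3.442951)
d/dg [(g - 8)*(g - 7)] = 2*g - 15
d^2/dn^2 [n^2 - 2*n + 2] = 2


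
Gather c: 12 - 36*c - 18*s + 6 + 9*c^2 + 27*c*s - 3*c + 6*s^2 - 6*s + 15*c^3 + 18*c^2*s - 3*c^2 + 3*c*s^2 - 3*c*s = 15*c^3 + c^2*(18*s + 6) + c*(3*s^2 + 24*s - 39) + 6*s^2 - 24*s + 18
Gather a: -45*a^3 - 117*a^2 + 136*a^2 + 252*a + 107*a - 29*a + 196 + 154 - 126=-45*a^3 + 19*a^2 + 330*a + 224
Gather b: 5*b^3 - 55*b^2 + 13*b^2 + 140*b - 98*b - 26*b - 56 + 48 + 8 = 5*b^3 - 42*b^2 + 16*b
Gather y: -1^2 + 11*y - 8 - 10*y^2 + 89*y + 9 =-10*y^2 + 100*y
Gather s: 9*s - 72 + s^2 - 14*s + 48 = s^2 - 5*s - 24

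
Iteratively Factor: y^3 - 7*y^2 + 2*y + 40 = (y - 5)*(y^2 - 2*y - 8) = (y - 5)*(y + 2)*(y - 4)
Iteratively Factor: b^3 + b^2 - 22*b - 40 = (b + 4)*(b^2 - 3*b - 10) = (b + 2)*(b + 4)*(b - 5)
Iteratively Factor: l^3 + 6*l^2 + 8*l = (l + 2)*(l^2 + 4*l) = (l + 2)*(l + 4)*(l)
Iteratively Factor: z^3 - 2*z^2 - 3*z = (z - 3)*(z^2 + z) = (z - 3)*(z + 1)*(z)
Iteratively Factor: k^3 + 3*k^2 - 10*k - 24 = (k + 2)*(k^2 + k - 12) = (k - 3)*(k + 2)*(k + 4)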